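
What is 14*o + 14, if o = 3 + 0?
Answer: 56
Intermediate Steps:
o = 3
14*o + 14 = 14*3 + 14 = 42 + 14 = 56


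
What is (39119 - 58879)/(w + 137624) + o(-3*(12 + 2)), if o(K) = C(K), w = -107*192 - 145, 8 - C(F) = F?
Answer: 89646/1799 ≈ 49.831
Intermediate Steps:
C(F) = 8 - F
w = -20689 (w = -20544 - 145 = -20689)
o(K) = 8 - K
(39119 - 58879)/(w + 137624) + o(-3*(12 + 2)) = (39119 - 58879)/(-20689 + 137624) + (8 - (-3)*(12 + 2)) = -19760/116935 + (8 - (-3)*14) = -19760*1/116935 + (8 - 1*(-42)) = -304/1799 + (8 + 42) = -304/1799 + 50 = 89646/1799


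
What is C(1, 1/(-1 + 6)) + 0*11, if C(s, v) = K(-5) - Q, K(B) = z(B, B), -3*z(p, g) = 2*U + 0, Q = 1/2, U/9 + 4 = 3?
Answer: 11/2 ≈ 5.5000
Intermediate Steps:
U = -9 (U = -36 + 9*3 = -36 + 27 = -9)
Q = 1/2 ≈ 0.50000
z(p, g) = 6 (z(p, g) = -(2*(-9) + 0)/3 = -(-18 + 0)/3 = -1/3*(-18) = 6)
K(B) = 6
C(s, v) = 11/2 (C(s, v) = 6 - 1*1/2 = 6 - 1/2 = 11/2)
C(1, 1/(-1 + 6)) + 0*11 = 11/2 + 0*11 = 11/2 + 0 = 11/2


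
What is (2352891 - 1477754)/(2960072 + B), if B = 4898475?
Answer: 875137/7858547 ≈ 0.11136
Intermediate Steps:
(2352891 - 1477754)/(2960072 + B) = (2352891 - 1477754)/(2960072 + 4898475) = 875137/7858547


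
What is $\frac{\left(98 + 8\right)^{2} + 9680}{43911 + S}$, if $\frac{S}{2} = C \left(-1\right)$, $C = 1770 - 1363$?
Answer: $\frac{20916}{43097} \approx 0.48532$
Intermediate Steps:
$C = 407$ ($C = 1770 - 1363 = 407$)
$S = -814$ ($S = 2 \cdot 407 \left(-1\right) = 2 \left(-407\right) = -814$)
$\frac{\left(98 + 8\right)^{2} + 9680}{43911 + S} = \frac{\left(98 + 8\right)^{2} + 9680}{43911 - 814} = \frac{106^{2} + 9680}{43097} = \left(11236 + 9680\right) \frac{1}{43097} = 20916 \cdot \frac{1}{43097} = \frac{20916}{43097}$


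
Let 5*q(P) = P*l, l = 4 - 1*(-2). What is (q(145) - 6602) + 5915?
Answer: -513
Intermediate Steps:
l = 6 (l = 4 + 2 = 6)
q(P) = 6*P/5 (q(P) = (P*6)/5 = (6*P)/5 = 6*P/5)
(q(145) - 6602) + 5915 = ((6/5)*145 - 6602) + 5915 = (174 - 6602) + 5915 = -6428 + 5915 = -513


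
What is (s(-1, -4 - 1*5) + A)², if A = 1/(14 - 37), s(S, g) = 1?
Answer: 484/529 ≈ 0.91493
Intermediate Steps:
A = -1/23 (A = 1/(-23) = -1/23 ≈ -0.043478)
(s(-1, -4 - 1*5) + A)² = (1 - 1/23)² = (22/23)² = 484/529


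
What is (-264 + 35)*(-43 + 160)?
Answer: -26793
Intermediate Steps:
(-264 + 35)*(-43 + 160) = -229*117 = -26793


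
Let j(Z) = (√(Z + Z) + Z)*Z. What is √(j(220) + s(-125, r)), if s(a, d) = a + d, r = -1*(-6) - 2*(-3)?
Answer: √(48287 + 440*√110) ≈ 230.00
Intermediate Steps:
r = 12 (r = 6 + 6 = 12)
j(Z) = Z*(Z + √2*√Z) (j(Z) = (√(2*Z) + Z)*Z = (√2*√Z + Z)*Z = (Z + √2*√Z)*Z = Z*(Z + √2*√Z))
√(j(220) + s(-125, r)) = √((220² + √2*220^(3/2)) + (-125 + 12)) = √((48400 + √2*(440*√55)) - 113) = √((48400 + 440*√110) - 113) = √(48287 + 440*√110)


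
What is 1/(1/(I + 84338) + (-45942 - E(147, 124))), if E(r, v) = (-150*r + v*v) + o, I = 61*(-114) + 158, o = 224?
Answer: -77542/3062288663 ≈ -2.5322e-5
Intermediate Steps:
I = -6796 (I = -6954 + 158 = -6796)
E(r, v) = 224 + v² - 150*r (E(r, v) = (-150*r + v*v) + 224 = (-150*r + v²) + 224 = (v² - 150*r) + 224 = 224 + v² - 150*r)
1/(1/(I + 84338) + (-45942 - E(147, 124))) = 1/(1/(-6796 + 84338) + (-45942 - (224 + 124² - 150*147))) = 1/(1/77542 + (-45942 - (224 + 15376 - 22050))) = 1/(1/77542 + (-45942 - 1*(-6450))) = 1/(1/77542 + (-45942 + 6450)) = 1/(1/77542 - 39492) = 1/(-3062288663/77542) = -77542/3062288663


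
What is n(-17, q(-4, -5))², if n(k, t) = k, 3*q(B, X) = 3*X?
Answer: 289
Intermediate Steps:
q(B, X) = X (q(B, X) = (3*X)/3 = X)
n(-17, q(-4, -5))² = (-17)² = 289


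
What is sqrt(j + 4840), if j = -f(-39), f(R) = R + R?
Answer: sqrt(4918) ≈ 70.128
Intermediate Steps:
f(R) = 2*R
j = 78 (j = -2*(-39) = -1*(-78) = 78)
sqrt(j + 4840) = sqrt(78 + 4840) = sqrt(4918)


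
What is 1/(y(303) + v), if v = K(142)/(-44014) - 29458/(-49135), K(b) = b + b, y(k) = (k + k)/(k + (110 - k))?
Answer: 11894453395/72581980463 ≈ 0.16388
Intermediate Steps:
y(k) = k/55 (y(k) = (2*k)/110 = (2*k)*(1/110) = k/55)
K(b) = 2*b
v = 641305036/1081313945 (v = (2*142)/(-44014) - 29458/(-49135) = 284*(-1/44014) - 29458*(-1/49135) = -142/22007 + 29458/49135 = 641305036/1081313945 ≈ 0.59308)
1/(y(303) + v) = 1/((1/55)*303 + 641305036/1081313945) = 1/(303/55 + 641305036/1081313945) = 1/(72581980463/11894453395) = 11894453395/72581980463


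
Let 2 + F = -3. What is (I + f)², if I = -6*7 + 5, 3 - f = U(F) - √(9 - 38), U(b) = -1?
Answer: (33 - I*√29)² ≈ 1060.0 - 355.42*I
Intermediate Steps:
F = -5 (F = -2 - 3 = -5)
f = 4 + I*√29 (f = 3 - (-1 - √(9 - 38)) = 3 - (-1 - √(-29)) = 3 - (-1 - I*√29) = 3 + (1 + I*√29) = 4 + I*√29 ≈ 4.0 + 5.3852*I)
I = -37 (I = -42 + 5 = -37)
(I + f)² = (-37 + (4 + I*√29))² = (-33 + I*√29)²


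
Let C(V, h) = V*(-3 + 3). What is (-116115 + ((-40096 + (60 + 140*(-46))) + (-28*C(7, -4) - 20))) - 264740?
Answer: -427351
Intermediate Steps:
C(V, h) = 0 (C(V, h) = V*0 = 0)
(-116115 + ((-40096 + (60 + 140*(-46))) + (-28*C(7, -4) - 20))) - 264740 = (-116115 + ((-40096 + (60 + 140*(-46))) + (-28*0 - 20))) - 264740 = (-116115 + ((-40096 + (60 - 6440)) + (0 - 20))) - 264740 = (-116115 + ((-40096 - 6380) - 20)) - 264740 = (-116115 + (-46476 - 20)) - 264740 = (-116115 - 46496) - 264740 = -162611 - 264740 = -427351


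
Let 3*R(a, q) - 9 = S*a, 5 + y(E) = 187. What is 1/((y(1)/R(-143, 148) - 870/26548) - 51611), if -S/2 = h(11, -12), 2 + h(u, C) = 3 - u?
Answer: -37844174/1953184152103 ≈ -1.9376e-5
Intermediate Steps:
h(u, C) = 1 - u (h(u, C) = -2 + (3 - u) = 1 - u)
y(E) = 182 (y(E) = -5 + 187 = 182)
S = 20 (S = -2*(1 - 1*11) = -2*(1 - 11) = -2*(-10) = 20)
R(a, q) = 3 + 20*a/3 (R(a, q) = 3 + (20*a)/3 = 3 + 20*a/3)
1/((y(1)/R(-143, 148) - 870/26548) - 51611) = 1/((182/(3 + (20/3)*(-143)) - 870/26548) - 51611) = 1/((182/(3 - 2860/3) - 870*1/26548) - 51611) = 1/((182/(-2851/3) - 435/13274) - 51611) = 1/((182*(-3/2851) - 435/13274) - 51611) = 1/((-546/2851 - 435/13274) - 51611) = 1/(-8487789/37844174 - 51611) = 1/(-1953184152103/37844174) = -37844174/1953184152103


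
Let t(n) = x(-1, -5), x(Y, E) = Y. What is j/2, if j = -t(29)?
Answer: ½ ≈ 0.50000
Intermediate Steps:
t(n) = -1
j = 1 (j = -1*(-1) = 1)
j/2 = 1/2 = 1*(½) = ½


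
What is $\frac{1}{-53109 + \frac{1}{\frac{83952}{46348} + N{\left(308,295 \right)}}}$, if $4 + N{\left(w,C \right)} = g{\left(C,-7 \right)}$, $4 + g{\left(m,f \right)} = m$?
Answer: $- \frac{3346457}{177726973226} \approx -1.8829 \cdot 10^{-5}$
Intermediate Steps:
$g{\left(m,f \right)} = -4 + m$
$N{\left(w,C \right)} = -8 + C$ ($N{\left(w,C \right)} = -4 + \left(-4 + C\right) = -8 + C$)
$\frac{1}{-53109 + \frac{1}{\frac{83952}{46348} + N{\left(308,295 \right)}}} = \frac{1}{-53109 + \frac{1}{\frac{83952}{46348} + \left(-8 + 295\right)}} = \frac{1}{-53109 + \frac{1}{83952 \cdot \frac{1}{46348} + 287}} = \frac{1}{-53109 + \frac{1}{\frac{20988}{11587} + 287}} = \frac{1}{-53109 + \frac{1}{\frac{3346457}{11587}}} = \frac{1}{-53109 + \frac{11587}{3346457}} = \frac{1}{- \frac{177726973226}{3346457}} = - \frac{3346457}{177726973226}$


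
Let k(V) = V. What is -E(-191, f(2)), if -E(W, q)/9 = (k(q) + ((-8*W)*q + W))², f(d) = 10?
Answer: 2051818209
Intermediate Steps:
E(W, q) = -9*(W + q - 8*W*q)² (E(W, q) = -9*(q + ((-8*W)*q + W))² = -9*(q + (-8*W*q + W))² = -9*(q + (W - 8*W*q))² = -9*(W + q - 8*W*q)²)
-E(-191, f(2)) = -(-9)*(-191 + 10 - 8*(-191)*10)² = -(-9)*(-191 + 10 + 15280)² = -(-9)*15099² = -(-9)*227979801 = -1*(-2051818209) = 2051818209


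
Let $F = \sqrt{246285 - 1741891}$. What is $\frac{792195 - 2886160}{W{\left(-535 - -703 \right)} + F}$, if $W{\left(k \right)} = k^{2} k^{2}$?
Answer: $- \frac{119145737410560}{45325877231329613} + \frac{2093965 i \sqrt{1495606}}{634562281238614582} \approx -0.0026286 + 4.0356 \cdot 10^{-9} i$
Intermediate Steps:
$F = i \sqrt{1495606}$ ($F = \sqrt{-1495606} = i \sqrt{1495606} \approx 1222.9 i$)
$W{\left(k \right)} = k^{4}$
$\frac{792195 - 2886160}{W{\left(-535 - -703 \right)} + F} = \frac{792195 - 2886160}{\left(-535 - -703\right)^{4} + i \sqrt{1495606}} = - \frac{2093965}{\left(-535 + 703\right)^{4} + i \sqrt{1495606}} = - \frac{2093965}{168^{4} + i \sqrt{1495606}} = - \frac{2093965}{796594176 + i \sqrt{1495606}}$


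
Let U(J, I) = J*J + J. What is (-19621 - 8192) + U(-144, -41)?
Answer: -7221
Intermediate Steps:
U(J, I) = J + J² (U(J, I) = J² + J = J + J²)
(-19621 - 8192) + U(-144, -41) = (-19621 - 8192) - 144*(1 - 144) = -27813 - 144*(-143) = -27813 + 20592 = -7221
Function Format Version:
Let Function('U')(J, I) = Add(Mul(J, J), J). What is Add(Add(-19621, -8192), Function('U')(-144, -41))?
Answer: -7221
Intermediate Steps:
Function('U')(J, I) = Add(J, Pow(J, 2)) (Function('U')(J, I) = Add(Pow(J, 2), J) = Add(J, Pow(J, 2)))
Add(Add(-19621, -8192), Function('U')(-144, -41)) = Add(Add(-19621, -8192), Mul(-144, Add(1, -144))) = Add(-27813, Mul(-144, -143)) = Add(-27813, 20592) = -7221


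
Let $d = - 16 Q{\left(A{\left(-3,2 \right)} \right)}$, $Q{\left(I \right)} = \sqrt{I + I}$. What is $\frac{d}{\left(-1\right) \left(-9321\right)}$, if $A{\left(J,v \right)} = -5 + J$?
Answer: $- \frac{64 i}{9321} \approx - 0.0068662 i$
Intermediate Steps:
$Q{\left(I \right)} = \sqrt{2} \sqrt{I}$ ($Q{\left(I \right)} = \sqrt{2 I} = \sqrt{2} \sqrt{I}$)
$d = - 64 i$ ($d = - 16 \sqrt{2} \sqrt{-5 - 3} = - 16 \sqrt{2} \sqrt{-8} = - 16 \sqrt{2} \cdot 2 i \sqrt{2} = - 16 \cdot 4 i = - 64 i \approx - 64.0 i$)
$\frac{d}{\left(-1\right) \left(-9321\right)} = \frac{\left(-64\right) i}{\left(-1\right) \left(-9321\right)} = \frac{\left(-64\right) i}{9321} = - 64 i \frac{1}{9321} = - \frac{64 i}{9321}$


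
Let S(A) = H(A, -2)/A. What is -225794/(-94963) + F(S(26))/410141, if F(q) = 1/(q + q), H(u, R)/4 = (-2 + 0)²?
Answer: 1481719265783/623171516528 ≈ 2.3777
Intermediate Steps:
H(u, R) = 16 (H(u, R) = 4*(-2 + 0)² = 4*(-2)² = 4*4 = 16)
S(A) = 16/A
F(q) = 1/(2*q)
-225794/(-94963) + F(S(26))/410141 = -225794/(-94963) + (1/(2*((16/26))))/410141 = -225794*(-1/94963) + (1/(2*((16*(1/26)))))*(1/410141) = 225794/94963 + (1/(2*(8/13)))*(1/410141) = 225794/94963 + ((½)*(13/8))*(1/410141) = 225794/94963 + (13/16)*(1/410141) = 225794/94963 + 13/6562256 = 1481719265783/623171516528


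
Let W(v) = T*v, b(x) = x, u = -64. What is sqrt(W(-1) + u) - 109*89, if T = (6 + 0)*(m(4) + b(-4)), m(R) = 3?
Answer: -9701 + I*sqrt(58) ≈ -9701.0 + 7.6158*I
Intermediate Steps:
T = -6 (T = (6 + 0)*(3 - 4) = 6*(-1) = -6)
W(v) = -6*v
sqrt(W(-1) + u) - 109*89 = sqrt(-6*(-1) - 64) - 109*89 = sqrt(6 - 64) - 9701 = sqrt(-58) - 9701 = I*sqrt(58) - 9701 = -9701 + I*sqrt(58)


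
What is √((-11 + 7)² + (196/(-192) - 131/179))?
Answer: √65735781/2148 ≈ 3.7746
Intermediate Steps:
√((-11 + 7)² + (196/(-192) - 131/179)) = √((-4)² + (196*(-1/192) - 131*1/179)) = √(16 + (-49/48 - 131/179)) = √(16 - 15059/8592) = √(122413/8592) = √65735781/2148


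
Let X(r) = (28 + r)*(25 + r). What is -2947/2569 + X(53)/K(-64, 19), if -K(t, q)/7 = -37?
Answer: 2209667/95053 ≈ 23.247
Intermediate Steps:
X(r) = (25 + r)*(28 + r)
K(t, q) = 259 (K(t, q) = -7*(-37) = 259)
-2947/2569 + X(53)/K(-64, 19) = -2947/2569 + (700 + 53² + 53*53)/259 = -2947*1/2569 + (700 + 2809 + 2809)*(1/259) = -421/367 + 6318*(1/259) = -421/367 + 6318/259 = 2209667/95053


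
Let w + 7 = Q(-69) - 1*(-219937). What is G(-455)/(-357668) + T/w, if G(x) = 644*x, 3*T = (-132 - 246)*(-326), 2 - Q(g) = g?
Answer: 19789065947/19671829417 ≈ 1.0060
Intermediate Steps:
Q(g) = 2 - g
T = 41076 (T = ((-132 - 246)*(-326))/3 = (-378*(-326))/3 = (1/3)*123228 = 41076)
w = 220001 (w = -7 + ((2 - 1*(-69)) - 1*(-219937)) = -7 + ((2 + 69) + 219937) = -7 + (71 + 219937) = -7 + 220008 = 220001)
G(-455)/(-357668) + T/w = (644*(-455))/(-357668) + 41076/220001 = -293020*(-1/357668) + 41076*(1/220001) = 73255/89417 + 41076/220001 = 19789065947/19671829417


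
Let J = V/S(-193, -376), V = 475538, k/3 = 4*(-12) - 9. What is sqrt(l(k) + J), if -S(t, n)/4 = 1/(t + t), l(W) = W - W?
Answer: sqrt(45889417) ≈ 6774.2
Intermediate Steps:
k = -171 (k = 3*(4*(-12) - 9) = 3*(-48 - 9) = 3*(-57) = -171)
l(W) = 0
S(t, n) = -2/t (S(t, n) = -4/(t + t) = -4*1/(2*t) = -2/t)
J = 45889417 (J = 475538/((-2/(-193))) = 475538/((-2*(-1/193))) = 475538/(2/193) = 475538*(193/2) = 45889417)
sqrt(l(k) + J) = sqrt(0 + 45889417) = sqrt(45889417)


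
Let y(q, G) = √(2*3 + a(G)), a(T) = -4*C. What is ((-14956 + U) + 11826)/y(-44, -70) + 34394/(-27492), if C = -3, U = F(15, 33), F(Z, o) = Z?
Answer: -593/474 - 3115*√2/6 ≈ -735.46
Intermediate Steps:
U = 15
a(T) = 12 (a(T) = -4*(-3) = 12)
y(q, G) = 3*√2 (y(q, G) = √(2*3 + 12) = √(6 + 12) = √18 = 3*√2)
((-14956 + U) + 11826)/y(-44, -70) + 34394/(-27492) = ((-14956 + 15) + 11826)/((3*√2)) + 34394/(-27492) = (-14941 + 11826)*(√2/6) + 34394*(-1/27492) = -3115*√2/6 - 593/474 = -593/474 - 3115*√2/6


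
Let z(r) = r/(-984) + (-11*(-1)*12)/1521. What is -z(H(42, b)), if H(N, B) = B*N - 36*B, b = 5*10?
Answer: 9067/41574 ≈ 0.21809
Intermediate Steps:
b = 50
H(N, B) = -36*B + B*N
z(r) = 44/507 - r/984 (z(r) = r*(-1/984) + (11*12)*(1/1521) = -r/984 + 132*(1/1521) = -r/984 + 44/507 = 44/507 - r/984)
-z(H(42, b)) = -(44/507 - 25*(-36 + 42)/492) = -(44/507 - 25*6/492) = -(44/507 - 1/984*300) = -(44/507 - 25/82) = -1*(-9067/41574) = 9067/41574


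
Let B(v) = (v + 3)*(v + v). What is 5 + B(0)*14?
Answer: 5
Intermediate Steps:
B(v) = 2*v*(3 + v) (B(v) = (3 + v)*(2*v) = 2*v*(3 + v))
5 + B(0)*14 = 5 + (2*0*(3 + 0))*14 = 5 + (2*0*3)*14 = 5 + 0*14 = 5 + 0 = 5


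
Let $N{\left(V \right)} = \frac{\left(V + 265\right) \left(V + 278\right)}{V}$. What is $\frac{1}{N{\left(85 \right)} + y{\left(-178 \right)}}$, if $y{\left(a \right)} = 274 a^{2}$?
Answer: $\frac{17}{147609482} \approx 1.1517 \cdot 10^{-7}$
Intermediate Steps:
$N{\left(V \right)} = \frac{\left(265 + V\right) \left(278 + V\right)}{V}$
$\frac{1}{N{\left(85 \right)} + y{\left(-178 \right)}} = \frac{1}{\left(543 + 85 + \frac{73670}{85}\right) + 274 \left(-178\right)^{2}} = \frac{1}{\left(543 + 85 + 73670 \cdot \frac{1}{85}\right) + 274 \cdot 31684} = \frac{1}{\left(543 + 85 + \frac{14734}{17}\right) + 8681416} = \frac{1}{\frac{25410}{17} + 8681416} = \frac{1}{\frac{147609482}{17}} = \frac{17}{147609482}$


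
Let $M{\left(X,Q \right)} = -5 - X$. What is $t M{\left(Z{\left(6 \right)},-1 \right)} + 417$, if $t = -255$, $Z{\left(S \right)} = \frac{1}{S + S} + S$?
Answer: $\frac{12973}{4} \approx 3243.3$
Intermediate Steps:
$Z{\left(S \right)} = S + \frac{1}{2 S}$ ($Z{\left(S \right)} = \frac{1}{2 S} + S = S + \frac{1}{2 S}$)
$t M{\left(Z{\left(6 \right)},-1 \right)} + 417 = - 255 \left(-5 - \left(6 + \frac{1}{2 \cdot 6}\right)\right) + 417 = - 255 \left(-5 - \left(6 + \frac{1}{2} \cdot \frac{1}{6}\right)\right) + 417 = - 255 \left(-5 - \left(6 + \frac{1}{12}\right)\right) + 417 = - 255 \left(-5 - \frac{73}{12}\right) + 417 = \left(-255\right) \left(- \frac{133}{12}\right) + 417 = \frac{11305}{4} + 417 = \frac{12973}{4}$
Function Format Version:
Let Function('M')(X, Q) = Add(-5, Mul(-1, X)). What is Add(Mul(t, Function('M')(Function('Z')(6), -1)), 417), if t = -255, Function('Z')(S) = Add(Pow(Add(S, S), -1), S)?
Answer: Rational(12973, 4) ≈ 3243.3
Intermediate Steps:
Function('Z')(S) = Add(S, Mul(Rational(1, 2), Pow(S, -1))) (Function('Z')(S) = Add(Pow(Mul(2, S), -1), S) = Add(Mul(Rational(1, 2), Pow(S, -1)), S) = Add(S, Mul(Rational(1, 2), Pow(S, -1))))
Add(Mul(t, Function('M')(Function('Z')(6), -1)), 417) = Add(Mul(-255, Add(-5, Mul(-1, Add(6, Mul(Rational(1, 2), Pow(6, -1)))))), 417) = Add(Mul(-255, Add(-5, Mul(-1, Add(6, Mul(Rational(1, 2), Rational(1, 6)))))), 417) = Add(Mul(-255, Add(-5, Mul(-1, Add(6, Rational(1, 12))))), 417) = Add(Mul(-255, Add(-5, Mul(-1, Rational(73, 12)))), 417) = Add(Mul(-255, Add(-5, Rational(-73, 12))), 417) = Add(Mul(-255, Rational(-133, 12)), 417) = Add(Rational(11305, 4), 417) = Rational(12973, 4)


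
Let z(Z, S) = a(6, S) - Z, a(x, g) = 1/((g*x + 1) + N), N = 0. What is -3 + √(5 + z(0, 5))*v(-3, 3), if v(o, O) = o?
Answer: -3 - 6*√1209/31 ≈ -9.7298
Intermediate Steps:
a(x, g) = 1/(1 + g*x) (a(x, g) = 1/((g*x + 1) + 0) = 1/((1 + g*x) + 0) = 1/(1 + g*x))
z(Z, S) = 1/(1 + 6*S) - Z (z(Z, S) = 1/(1 + S*6) - Z = 1/(1 + 6*S) - Z)
-3 + √(5 + z(0, 5))*v(-3, 3) = -3 + √(5 + (1 - 1*0*(1 + 6*5))/(1 + 6*5))*(-3) = -3 + √(5 + (1 - 1*0*(1 + 30))/(1 + 30))*(-3) = -3 + √(5 + (1 - 1*0*31)/31)*(-3) = -3 + √(5 + (1 + 0)/31)*(-3) = -3 + √(5 + (1/31)*1)*(-3) = -3 + √(5 + 1/31)*(-3) = -3 + √(156/31)*(-3) = -3 + (2*√1209/31)*(-3) = -3 - 6*√1209/31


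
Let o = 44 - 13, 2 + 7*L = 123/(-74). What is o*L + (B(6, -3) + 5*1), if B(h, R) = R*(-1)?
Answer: -4257/518 ≈ -8.2181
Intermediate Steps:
B(h, R) = -R
L = -271/518 (L = -2/7 + (123/(-74))/7 = -2/7 + (123*(-1/74))/7 = -2/7 + (⅐)*(-123/74) = -2/7 - 123/518 = -271/518 ≈ -0.52317)
o = 31
o*L + (B(6, -3) + 5*1) = 31*(-271/518) + (-1*(-3) + 5*1) = -8401/518 + (3 + 5) = -8401/518 + 8 = -4257/518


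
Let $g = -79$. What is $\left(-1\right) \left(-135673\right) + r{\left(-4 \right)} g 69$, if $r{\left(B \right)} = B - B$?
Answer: $135673$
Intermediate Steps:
$r{\left(B \right)} = 0$
$\left(-1\right) \left(-135673\right) + r{\left(-4 \right)} g 69 = \left(-1\right) \left(-135673\right) + 0 \left(-79\right) 69 = 135673 + 0 \cdot 69 = 135673 + 0 = 135673$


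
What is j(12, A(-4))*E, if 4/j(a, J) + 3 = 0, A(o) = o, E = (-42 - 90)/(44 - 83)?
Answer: -176/39 ≈ -4.5128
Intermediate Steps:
E = 44/13 (E = -132/(-39) = -132*(-1/39) = 44/13 ≈ 3.3846)
j(a, J) = -4/3 (j(a, J) = 4/(-3 + 0) = 4/(-3) = 4*(-⅓) = -4/3)
j(12, A(-4))*E = -4/3*44/13 = -176/39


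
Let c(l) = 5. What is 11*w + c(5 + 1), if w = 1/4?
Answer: 31/4 ≈ 7.7500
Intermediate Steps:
w = ¼ ≈ 0.25000
11*w + c(5 + 1) = 11*(¼) + 5 = 11/4 + 5 = 31/4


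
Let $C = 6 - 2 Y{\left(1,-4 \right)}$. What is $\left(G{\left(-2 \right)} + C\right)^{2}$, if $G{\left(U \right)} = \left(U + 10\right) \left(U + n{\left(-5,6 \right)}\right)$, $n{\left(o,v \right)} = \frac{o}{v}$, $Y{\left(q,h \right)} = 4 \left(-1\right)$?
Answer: $\frac{676}{9} \approx 75.111$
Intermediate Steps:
$Y{\left(q,h \right)} = -4$
$G{\left(U \right)} = \left(10 + U\right) \left(- \frac{5}{6} + U\right)$ ($G{\left(U \right)} = \left(U + 10\right) \left(U - \frac{5}{6}\right) = \left(10 + U\right) \left(U - \frac{5}{6}\right) = \left(10 + U\right) \left(- \frac{5}{6} + U\right)$)
$C = 14$ ($C = 6 - -8 = 6 + 8 = 14$)
$\left(G{\left(-2 \right)} + C\right)^{2} = \left(\left(- \frac{25}{3} + \left(-2\right)^{2} + \frac{55}{6} \left(-2\right)\right) + 14\right)^{2} = \left(\left(- \frac{25}{3} + 4 - \frac{55}{3}\right) + 14\right)^{2} = \left(- \frac{68}{3} + 14\right)^{2} = \left(- \frac{26}{3}\right)^{2} = \frac{676}{9}$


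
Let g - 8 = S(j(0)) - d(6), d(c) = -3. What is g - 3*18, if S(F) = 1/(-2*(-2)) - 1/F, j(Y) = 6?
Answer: -515/12 ≈ -42.917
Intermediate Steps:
S(F) = ¼ - 1/F (S(F) = -½*(-½) - 1/F = ¼ - 1/F)
g = 133/12 (g = 8 + ((¼)*(-4 + 6)/6 - 1*(-3)) = 8 + ((¼)*(⅙)*2 + 3) = 8 + (1/12 + 3) = 8 + 37/12 = 133/12 ≈ 11.083)
g - 3*18 = 133/12 - 3*18 = 133/12 - 54 = -515/12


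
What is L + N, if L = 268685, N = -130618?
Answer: 138067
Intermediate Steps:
L + N = 268685 - 130618 = 138067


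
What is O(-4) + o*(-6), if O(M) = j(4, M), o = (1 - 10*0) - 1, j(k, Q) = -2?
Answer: -2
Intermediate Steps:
o = 0 (o = (1 - 2*0) - 1 = (1 + 0) - 1 = 1 - 1 = 0)
O(M) = -2
O(-4) + o*(-6) = -2 + 0*(-6) = -2 + 0 = -2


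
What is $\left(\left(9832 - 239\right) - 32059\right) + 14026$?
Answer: $-8440$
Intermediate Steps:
$\left(\left(9832 - 239\right) - 32059\right) + 14026 = \left(9593 - 32059\right) + 14026 = -22466 + 14026 = -8440$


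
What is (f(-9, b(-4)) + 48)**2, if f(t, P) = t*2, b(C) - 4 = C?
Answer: 900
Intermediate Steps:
b(C) = 4 + C
f(t, P) = 2*t
(f(-9, b(-4)) + 48)**2 = (2*(-9) + 48)**2 = (-18 + 48)**2 = 30**2 = 900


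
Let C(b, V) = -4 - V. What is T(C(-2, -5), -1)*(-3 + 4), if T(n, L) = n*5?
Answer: 5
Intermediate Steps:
T(n, L) = 5*n
T(C(-2, -5), -1)*(-3 + 4) = (5*(-4 - 1*(-5)))*(-3 + 4) = (5*(-4 + 5))*1 = (5*1)*1 = 5*1 = 5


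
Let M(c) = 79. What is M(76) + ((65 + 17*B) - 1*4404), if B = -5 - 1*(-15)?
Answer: -4090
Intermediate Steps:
B = 10 (B = -5 + 15 = 10)
M(76) + ((65 + 17*B) - 1*4404) = 79 + ((65 + 17*10) - 1*4404) = 79 + ((65 + 170) - 4404) = 79 + (235 - 4404) = 79 - 4169 = -4090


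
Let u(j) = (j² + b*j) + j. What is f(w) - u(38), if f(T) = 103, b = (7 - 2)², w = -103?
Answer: -2329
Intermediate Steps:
b = 25 (b = 5² = 25)
u(j) = j² + 26*j (u(j) = (j² + 25*j) + j = j² + 26*j)
f(w) - u(38) = 103 - 38*(26 + 38) = 103 - 38*64 = 103 - 1*2432 = 103 - 2432 = -2329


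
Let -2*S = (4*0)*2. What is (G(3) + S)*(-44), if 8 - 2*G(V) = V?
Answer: -110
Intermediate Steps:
G(V) = 4 - V/2
S = 0 (S = -4*0*2/2 = -0*2 = -½*0 = 0)
(G(3) + S)*(-44) = ((4 - ½*3) + 0)*(-44) = ((4 - 3/2) + 0)*(-44) = (5/2 + 0)*(-44) = (5/2)*(-44) = -110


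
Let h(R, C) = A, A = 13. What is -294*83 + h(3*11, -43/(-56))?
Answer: -24389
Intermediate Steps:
h(R, C) = 13
-294*83 + h(3*11, -43/(-56)) = -294*83 + 13 = -24402 + 13 = -24389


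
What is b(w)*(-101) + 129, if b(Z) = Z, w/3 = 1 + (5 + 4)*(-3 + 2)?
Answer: 2553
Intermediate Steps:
w = -24 (w = 3*(1 + (5 + 4)*(-3 + 2)) = 3*(1 + 9*(-1)) = 3*(1 - 9) = 3*(-8) = -24)
b(w)*(-101) + 129 = -24*(-101) + 129 = 2424 + 129 = 2553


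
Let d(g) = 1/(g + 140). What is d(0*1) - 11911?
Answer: -1667539/140 ≈ -11911.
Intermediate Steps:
d(g) = 1/(140 + g)
d(0*1) - 11911 = 1/(140 + 0*1) - 11911 = 1/(140 + 0) - 11911 = 1/140 - 11911 = -1667539/140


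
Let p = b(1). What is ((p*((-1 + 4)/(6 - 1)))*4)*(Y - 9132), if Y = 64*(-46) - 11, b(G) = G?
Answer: -145044/5 ≈ -29009.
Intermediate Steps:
p = 1
Y = -2955 (Y = -2944 - 11 = -2955)
((p*((-1 + 4)/(6 - 1)))*4)*(Y - 9132) = ((1*((-1 + 4)/(6 - 1)))*4)*(-2955 - 9132) = ((1*(3/5))*4)*(-12087) = ((1*(3*(⅕)))*4)*(-12087) = ((1*(⅗))*4)*(-12087) = ((⅗)*4)*(-12087) = (12/5)*(-12087) = -145044/5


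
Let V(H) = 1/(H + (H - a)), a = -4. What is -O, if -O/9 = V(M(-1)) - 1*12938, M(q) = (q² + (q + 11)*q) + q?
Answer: -1863081/16 ≈ -1.1644e+5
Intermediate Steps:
M(q) = q + q² + q*(11 + q) (M(q) = (q² + (11 + q)*q) + q = (q² + q*(11 + q)) + q = q + q² + q*(11 + q))
V(H) = 1/(4 + 2*H) (V(H) = 1/(H + (H - 1*(-4))) = 1/(H + (H + 4)) = 1/(H + (4 + H)) = 1/(4 + 2*H))
O = 1863081/16 (O = -9*(1/(2*(2 + 2*(-1)*(6 - 1))) - 1*12938) = -9*(1/(2*(2 + 2*(-1)*5)) - 12938) = -9*(1/(2*(2 - 10)) - 12938) = -9*((½)/(-8) - 12938) = -9*((½)*(-⅛) - 12938) = -9*(-1/16 - 12938) = -9*(-207009/16) = 1863081/16 ≈ 1.1644e+5)
-O = -1*1863081/16 = -1863081/16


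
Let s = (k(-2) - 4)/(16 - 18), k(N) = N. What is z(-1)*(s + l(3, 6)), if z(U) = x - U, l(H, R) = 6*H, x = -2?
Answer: -21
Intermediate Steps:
z(U) = -2 - U
s = 3 (s = (-2 - 4)/(16 - 18) = -6/(-2) = -6*(-½) = 3)
z(-1)*(s + l(3, 6)) = (-2 - 1*(-1))*(3 + 6*3) = (-2 + 1)*(3 + 18) = -1*21 = -21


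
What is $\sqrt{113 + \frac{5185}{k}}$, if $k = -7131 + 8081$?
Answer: $\frac{\sqrt{4276330}}{190} \approx 10.884$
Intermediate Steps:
$k = 950$
$\sqrt{113 + \frac{5185}{k}} = \sqrt{113 + \frac{5185}{950}} = \sqrt{113 + 5185 \cdot \frac{1}{950}} = \sqrt{113 + \frac{1037}{190}} = \sqrt{\frac{22507}{190}} = \frac{\sqrt{4276330}}{190}$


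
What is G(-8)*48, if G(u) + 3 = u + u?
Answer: -912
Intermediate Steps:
G(u) = -3 + 2*u (G(u) = -3 + (u + u) = -3 + 2*u)
G(-8)*48 = (-3 + 2*(-8))*48 = (-3 - 16)*48 = -19*48 = -912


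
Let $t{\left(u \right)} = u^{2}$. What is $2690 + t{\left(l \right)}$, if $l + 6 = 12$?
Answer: $2726$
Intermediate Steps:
$l = 6$ ($l = -6 + 12 = 6$)
$2690 + t{\left(l \right)} = 2690 + 6^{2} = 2690 + 36 = 2726$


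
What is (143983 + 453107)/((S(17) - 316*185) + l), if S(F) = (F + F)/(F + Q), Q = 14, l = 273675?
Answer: 18509790/6671699 ≈ 2.7744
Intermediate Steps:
S(F) = 2*F/(14 + F) (S(F) = (F + F)/(F + 14) = (2*F)/(14 + F) = 2*F/(14 + F))
(143983 + 453107)/((S(17) - 316*185) + l) = (143983 + 453107)/((2*17/(14 + 17) - 316*185) + 273675) = 597090/((2*17/31 - 58460) + 273675) = 597090/((2*17*(1/31) - 58460) + 273675) = 597090/((34/31 - 58460) + 273675) = 597090/(-1812226/31 + 273675) = 597090/(6671699/31) = 597090*(31/6671699) = 18509790/6671699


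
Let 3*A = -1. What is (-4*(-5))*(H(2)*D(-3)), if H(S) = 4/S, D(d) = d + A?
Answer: -400/3 ≈ -133.33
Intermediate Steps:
A = -1/3 (A = (1/3)*(-1) = -1/3 ≈ -0.33333)
D(d) = -1/3 + d (D(d) = d - 1/3 = -1/3 + d)
(-4*(-5))*(H(2)*D(-3)) = (-4*(-5))*((4/2)*(-1/3 - 3)) = 20*((4*(1/2))*(-10/3)) = 20*(2*(-10/3)) = 20*(-20/3) = -400/3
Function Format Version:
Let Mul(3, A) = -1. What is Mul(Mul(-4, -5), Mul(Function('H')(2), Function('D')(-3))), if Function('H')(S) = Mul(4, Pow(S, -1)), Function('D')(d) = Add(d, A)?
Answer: Rational(-400, 3) ≈ -133.33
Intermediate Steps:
A = Rational(-1, 3) (A = Mul(Rational(1, 3), -1) = Rational(-1, 3) ≈ -0.33333)
Function('D')(d) = Add(Rational(-1, 3), d) (Function('D')(d) = Add(d, Rational(-1, 3)) = Add(Rational(-1, 3), d))
Mul(Mul(-4, -5), Mul(Function('H')(2), Function('D')(-3))) = Mul(Mul(-4, -5), Mul(Mul(4, Pow(2, -1)), Add(Rational(-1, 3), -3))) = Mul(20, Mul(Mul(4, Rational(1, 2)), Rational(-10, 3))) = Mul(20, Mul(2, Rational(-10, 3))) = Mul(20, Rational(-20, 3)) = Rational(-400, 3)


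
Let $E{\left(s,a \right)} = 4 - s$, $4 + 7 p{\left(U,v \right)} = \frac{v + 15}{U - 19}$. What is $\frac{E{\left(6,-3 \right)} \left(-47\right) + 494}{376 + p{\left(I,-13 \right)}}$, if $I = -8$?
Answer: $\frac{55566}{35477} \approx 1.5663$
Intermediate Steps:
$p{\left(U,v \right)} = - \frac{4}{7} + \frac{15 + v}{7 \left(-19 + U\right)}$ ($p{\left(U,v \right)} = - \frac{4}{7} + \frac{\left(v + 15\right) \frac{1}{U - 19}}{7} = - \frac{4}{7} + \frac{\left(15 + v\right) \frac{1}{-19 + U}}{7} = - \frac{4}{7} + \frac{\frac{1}{-19 + U} \left(15 + v\right)}{7} = - \frac{4}{7} + \frac{15 + v}{7 \left(-19 + U\right)}$)
$\frac{E{\left(6,-3 \right)} \left(-47\right) + 494}{376 + p{\left(I,-13 \right)}} = \frac{\left(4 - 6\right) \left(-47\right) + 494}{376 + \frac{91 - 13 - -32}{7 \left(-19 - 8\right)}} = \frac{\left(4 - 6\right) \left(-47\right) + 494}{376 + \frac{91 - 13 + 32}{7 \left(-27\right)}} = \frac{\left(-2\right) \left(-47\right) + 494}{376 + \frac{1}{7} \left(- \frac{1}{27}\right) 110} = \frac{94 + 494}{376 - \frac{110}{189}} = \frac{588}{\frac{70954}{189}} = 588 \cdot \frac{189}{70954} = \frac{55566}{35477}$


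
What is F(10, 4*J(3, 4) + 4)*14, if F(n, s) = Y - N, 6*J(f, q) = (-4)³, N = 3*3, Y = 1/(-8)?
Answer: -511/4 ≈ -127.75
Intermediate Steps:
Y = -⅛ ≈ -0.12500
N = 9
J(f, q) = -32/3 (J(f, q) = (⅙)*(-4)³ = (⅙)*(-64) = -32/3)
F(n, s) = -73/8 (F(n, s) = -⅛ - 1*9 = -⅛ - 9 = -73/8)
F(10, 4*J(3, 4) + 4)*14 = -73/8*14 = -511/4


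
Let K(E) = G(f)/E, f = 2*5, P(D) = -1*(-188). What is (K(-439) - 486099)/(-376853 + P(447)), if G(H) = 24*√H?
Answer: 162033/125555 + 8*√10/55118645 ≈ 1.2905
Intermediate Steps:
P(D) = 188
f = 10
K(E) = 24*√10/E (K(E) = (24*√10)/E = 24*√10/E)
(K(-439) - 486099)/(-376853 + P(447)) = (24*√10/(-439) - 486099)/(-376853 + 188) = (24*√10*(-1/439) - 486099)/(-376665) = (-24*√10/439 - 486099)*(-1/376665) = (-486099 - 24*√10/439)*(-1/376665) = 162033/125555 + 8*√10/55118645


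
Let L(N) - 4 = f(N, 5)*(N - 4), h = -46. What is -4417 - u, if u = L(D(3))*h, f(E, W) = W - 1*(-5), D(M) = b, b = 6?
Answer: -3313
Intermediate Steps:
D(M) = 6
f(E, W) = 5 + W (f(E, W) = W + 5 = 5 + W)
L(N) = -36 + 10*N (L(N) = 4 + (5 + 5)*(N - 4) = 4 + 10*(-4 + N) = 4 + (-40 + 10*N) = -36 + 10*N)
u = -1104 (u = (-36 + 10*6)*(-46) = (-36 + 60)*(-46) = 24*(-46) = -1104)
-4417 - u = -4417 - 1*(-1104) = -4417 + 1104 = -3313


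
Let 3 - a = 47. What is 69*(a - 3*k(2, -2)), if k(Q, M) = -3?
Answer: -2415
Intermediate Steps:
a = -44 (a = 3 - 1*47 = 3 - 47 = -44)
69*(a - 3*k(2, -2)) = 69*(-44 - 3*(-3)) = 69*(-44 + 9) = 69*(-35) = -2415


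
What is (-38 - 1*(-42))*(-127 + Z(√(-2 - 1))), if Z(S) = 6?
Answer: -484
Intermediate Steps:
(-38 - 1*(-42))*(-127 + Z(√(-2 - 1))) = (-38 - 1*(-42))*(-127 + 6) = (-38 + 42)*(-121) = 4*(-121) = -484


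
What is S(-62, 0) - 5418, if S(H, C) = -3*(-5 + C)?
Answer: -5403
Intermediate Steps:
S(H, C) = 15 - 3*C
S(-62, 0) - 5418 = (15 - 3*0) - 5418 = (15 + 0) - 5418 = 15 - 5418 = -5403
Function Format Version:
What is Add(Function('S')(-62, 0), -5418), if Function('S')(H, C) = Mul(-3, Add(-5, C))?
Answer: -5403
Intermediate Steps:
Function('S')(H, C) = Add(15, Mul(-3, C))
Add(Function('S')(-62, 0), -5418) = Add(Add(15, Mul(-3, 0)), -5418) = Add(Add(15, 0), -5418) = Add(15, -5418) = -5403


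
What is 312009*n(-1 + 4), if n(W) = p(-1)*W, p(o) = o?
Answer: -936027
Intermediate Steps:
n(W) = -W
312009*n(-1 + 4) = 312009*(-(-1 + 4)) = 312009*(-1*3) = 312009*(-3) = -936027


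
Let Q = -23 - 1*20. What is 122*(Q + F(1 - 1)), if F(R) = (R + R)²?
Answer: -5246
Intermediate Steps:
Q = -43 (Q = -23 - 20 = -43)
F(R) = 4*R² (F(R) = (2*R)² = 4*R²)
122*(Q + F(1 - 1)) = 122*(-43 + 4*(1 - 1)²) = 122*(-43 + 4*0²) = 122*(-43 + 4*0) = 122*(-43 + 0) = 122*(-43) = -5246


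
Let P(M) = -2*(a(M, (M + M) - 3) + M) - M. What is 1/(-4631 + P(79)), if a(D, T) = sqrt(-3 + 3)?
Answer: -1/4868 ≈ -0.00020542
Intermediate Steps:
a(D, T) = 0 (a(D, T) = sqrt(0) = 0)
P(M) = -3*M (P(M) = -2*(0 + M) - M = -2*M - M = -3*M)
1/(-4631 + P(79)) = 1/(-4631 - 3*79) = 1/(-4631 - 237) = 1/(-4868) = -1/4868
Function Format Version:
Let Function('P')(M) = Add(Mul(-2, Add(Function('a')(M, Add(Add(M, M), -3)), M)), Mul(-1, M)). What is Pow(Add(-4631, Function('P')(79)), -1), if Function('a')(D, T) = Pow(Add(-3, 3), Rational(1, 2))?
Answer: Rational(-1, 4868) ≈ -0.00020542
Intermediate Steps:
Function('a')(D, T) = 0 (Function('a')(D, T) = Pow(0, Rational(1, 2)) = 0)
Function('P')(M) = Mul(-3, M) (Function('P')(M) = Add(Mul(-2, Add(0, M)), Mul(-1, M)) = Add(Mul(-2, M), Mul(-1, M)) = Mul(-3, M))
Pow(Add(-4631, Function('P')(79)), -1) = Pow(Add(-4631, Mul(-3, 79)), -1) = Pow(Add(-4631, -237), -1) = Pow(-4868, -1) = Rational(-1, 4868)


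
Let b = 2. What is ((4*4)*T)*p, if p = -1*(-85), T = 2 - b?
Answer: 0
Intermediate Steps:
T = 0 (T = 2 - 1*2 = 2 - 2 = 0)
p = 85
((4*4)*T)*p = ((4*4)*0)*85 = (16*0)*85 = 0*85 = 0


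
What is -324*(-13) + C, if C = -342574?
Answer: -338362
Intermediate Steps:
-324*(-13) + C = -324*(-13) - 342574 = 4212 - 342574 = -338362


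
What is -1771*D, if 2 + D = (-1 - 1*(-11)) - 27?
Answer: 33649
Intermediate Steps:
D = -19 (D = -2 + ((-1 - 1*(-11)) - 27) = -2 + ((-1 + 11) - 27) = -2 + (10 - 27) = -2 - 17 = -19)
-1771*D = -1771*(-19) = 33649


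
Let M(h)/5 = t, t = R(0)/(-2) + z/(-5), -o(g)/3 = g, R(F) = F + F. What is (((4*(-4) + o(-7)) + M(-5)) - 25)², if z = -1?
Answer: 361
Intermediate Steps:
R(F) = 2*F
o(g) = -3*g
t = ⅕ (t = (2*0)/(-2) - 1/(-5) = 0*(-½) - 1*(-⅕) = 0 + ⅕ = ⅕ ≈ 0.20000)
M(h) = 1 (M(h) = 5*(⅕) = 1)
(((4*(-4) + o(-7)) + M(-5)) - 25)² = (((4*(-4) - 3*(-7)) + 1) - 25)² = (((-16 + 21) + 1) - 25)² = ((5 + 1) - 25)² = (6 - 25)² = (-19)² = 361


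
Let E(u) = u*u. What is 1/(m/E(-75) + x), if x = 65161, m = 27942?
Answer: 1875/122186189 ≈ 1.5345e-5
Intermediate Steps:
E(u) = u**2
1/(m/E(-75) + x) = 1/(27942/((-75)**2) + 65161) = 1/(27942/5625 + 65161) = 1/(27942*(1/5625) + 65161) = 1/(9314/1875 + 65161) = 1/(122186189/1875) = 1875/122186189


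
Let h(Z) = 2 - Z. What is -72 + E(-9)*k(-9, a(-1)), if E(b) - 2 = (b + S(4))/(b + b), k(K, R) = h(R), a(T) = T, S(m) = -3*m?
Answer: -125/2 ≈ -62.500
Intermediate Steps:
k(K, R) = 2 - R
E(b) = 2 + (-12 + b)/(2*b) (E(b) = 2 + (b - 3*4)/(b + b) = 2 + (b - 12)/((2*b)) = 2 + (-12 + b)*(1/(2*b)) = 2 + (-12 + b)/(2*b))
-72 + E(-9)*k(-9, a(-1)) = -72 + (5/2 - 6/(-9))*(2 - 1*(-1)) = -72 + (5/2 - 6*(-⅑))*(2 + 1) = -72 + (5/2 + ⅔)*3 = -72 + (19/6)*3 = -72 + 19/2 = -125/2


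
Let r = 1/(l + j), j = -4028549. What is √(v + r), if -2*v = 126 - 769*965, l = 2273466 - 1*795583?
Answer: √603388608066833109/1275333 ≈ 609.08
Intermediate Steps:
l = 1477883 (l = 2273466 - 795583 = 1477883)
v = 741959/2 (v = -(126 - 769*965)/2 = -(126 - 742085)/2 = -½*(-741959) = 741959/2 ≈ 3.7098e+5)
r = -1/2550666 (r = 1/(1477883 - 4028549) = 1/(-2550666) = -1/2550666 ≈ -3.9205e-7)
√(v + r) = √(741959/2 - 1/2550666) = √(473122398673/1275333) = √603388608066833109/1275333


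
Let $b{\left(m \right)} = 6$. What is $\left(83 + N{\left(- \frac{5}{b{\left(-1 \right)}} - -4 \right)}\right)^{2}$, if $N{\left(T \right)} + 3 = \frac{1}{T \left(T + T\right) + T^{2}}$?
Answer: $\frac{834747664}{130321} \approx 6405.3$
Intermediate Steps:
$N{\left(T \right)} = -3 + \frac{1}{3 T^{2}}$ ($N{\left(T \right)} = -3 + \frac{1}{T \left(T + T\right) + T^{2}} = -3 + \frac{1}{T 2 T + T^{2}} = -3 + \frac{1}{2 T^{2} + T^{2}} = -3 + \frac{1}{3 T^{2}}$)
$\left(83 + N{\left(- \frac{5}{b{\left(-1 \right)}} - -4 \right)}\right)^{2} = \left(83 - \left(3 - \frac{1}{3 \left(- \frac{5}{6} - -4\right)^{2}}\right)\right)^{2} = \left(83 - \left(3 - \frac{1}{3 \left(\left(-5\right) \frac{1}{6} + 4\right)^{2}}\right)\right)^{2} = \left(83 - \left(3 - \frac{1}{3 \left(- \frac{5}{6} + 4\right)^{2}}\right)\right)^{2} = \left(83 - \left(3 - \frac{1}{3 \cdot \frac{361}{36}}\right)\right)^{2} = \left(83 + \left(-3 + \frac{1}{3} \cdot \frac{36}{361}\right)\right)^{2} = \left(83 + \left(-3 + \frac{12}{361}\right)\right)^{2} = \left(83 - \frac{1071}{361}\right)^{2} = \left(\frac{28892}{361}\right)^{2} = \frac{834747664}{130321}$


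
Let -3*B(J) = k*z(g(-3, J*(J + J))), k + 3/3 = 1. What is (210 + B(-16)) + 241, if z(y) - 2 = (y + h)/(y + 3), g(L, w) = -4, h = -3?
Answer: 451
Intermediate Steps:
z(y) = 2 + (-3 + y)/(3 + y) (z(y) = 2 + (y - 3)/(y + 3) = 2 + (-3 + y)/(3 + y))
k = 0 (k = -1 + 1 = 0)
B(J) = 0 (B(J) = -0*3*(1 - 4)/(3 - 4) = -0*3*(-3)/(-1) = -0*3*(-1)*(-3) = -0*9 = -⅓*0 = 0)
(210 + B(-16)) + 241 = (210 + 0) + 241 = 210 + 241 = 451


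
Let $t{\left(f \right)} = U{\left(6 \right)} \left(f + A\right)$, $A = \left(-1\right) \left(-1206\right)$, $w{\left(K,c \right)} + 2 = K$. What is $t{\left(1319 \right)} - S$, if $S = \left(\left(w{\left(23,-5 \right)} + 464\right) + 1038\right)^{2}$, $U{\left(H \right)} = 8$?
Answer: $-2299329$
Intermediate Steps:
$w{\left(K,c \right)} = -2 + K$
$A = 1206$
$t{\left(f \right)} = 9648 + 8 f$ ($t{\left(f \right)} = 8 \left(f + 1206\right) = 8 \left(1206 + f\right) = 9648 + 8 f$)
$S = 2319529$ ($S = \left(\left(\left(-2 + 23\right) + 464\right) + 1038\right)^{2} = \left(\left(21 + 464\right) + 1038\right)^{2} = \left(485 + 1038\right)^{2} = 1523^{2} = 2319529$)
$t{\left(1319 \right)} - S = \left(9648 + 8 \cdot 1319\right) - 2319529 = \left(9648 + 10552\right) - 2319529 = 20200 - 2319529 = -2299329$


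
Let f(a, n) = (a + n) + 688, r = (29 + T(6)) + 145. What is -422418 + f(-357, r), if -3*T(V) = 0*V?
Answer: -421913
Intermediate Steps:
T(V) = 0 (T(V) = -0*V = -1/3*0 = 0)
r = 174 (r = (29 + 0) + 145 = 29 + 145 = 174)
f(a, n) = 688 + a + n
-422418 + f(-357, r) = -422418 + (688 - 357 + 174) = -422418 + 505 = -421913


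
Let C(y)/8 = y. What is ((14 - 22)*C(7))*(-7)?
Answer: 3136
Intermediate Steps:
C(y) = 8*y
((14 - 22)*C(7))*(-7) = ((14 - 22)*(8*7))*(-7) = -8*56*(-7) = -448*(-7) = 3136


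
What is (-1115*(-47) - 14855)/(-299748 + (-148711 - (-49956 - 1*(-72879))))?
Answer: -18775/235691 ≈ -0.079659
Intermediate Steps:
(-1115*(-47) - 14855)/(-299748 + (-148711 - (-49956 - 1*(-72879)))) = (52405 - 14855)/(-299748 + (-148711 - (-49956 + 72879))) = 37550/(-299748 + (-148711 - 1*22923)) = 37550/(-299748 + (-148711 - 22923)) = 37550/(-299748 - 171634) = 37550/(-471382) = 37550*(-1/471382) = -18775/235691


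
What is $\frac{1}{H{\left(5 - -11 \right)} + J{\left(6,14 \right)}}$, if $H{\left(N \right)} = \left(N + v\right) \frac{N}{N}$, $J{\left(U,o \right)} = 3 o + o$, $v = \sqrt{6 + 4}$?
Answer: $\frac{36}{2587} - \frac{\sqrt{10}}{5174} \approx 0.013305$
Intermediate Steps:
$v = \sqrt{10} \approx 3.1623$
$J{\left(U,o \right)} = 4 o$
$H{\left(N \right)} = N + \sqrt{10}$ ($H{\left(N \right)} = \left(N + \sqrt{10}\right) \frac{N}{N} = \left(N + \sqrt{10}\right) 1 = N + \sqrt{10}$)
$\frac{1}{H{\left(5 - -11 \right)} + J{\left(6,14 \right)}} = \frac{1}{\left(\left(5 - -11\right) + \sqrt{10}\right) + 4 \cdot 14} = \frac{1}{\left(\left(5 + 11\right) + \sqrt{10}\right) + 56} = \frac{1}{\left(16 + \sqrt{10}\right) + 56} = \frac{1}{72 + \sqrt{10}}$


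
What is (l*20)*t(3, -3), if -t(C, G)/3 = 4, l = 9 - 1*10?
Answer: 240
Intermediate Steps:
l = -1 (l = 9 - 10 = -1)
t(C, G) = -12 (t(C, G) = -3*4 = -12)
(l*20)*t(3, -3) = -1*20*(-12) = -20*(-12) = 240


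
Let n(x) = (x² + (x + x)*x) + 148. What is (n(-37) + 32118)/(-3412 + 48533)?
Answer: 36373/45121 ≈ 0.80612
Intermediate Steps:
n(x) = 148 + 3*x² (n(x) = (x² + (2*x)*x) + 148 = (x² + 2*x²) + 148 = 3*x² + 148 = 148 + 3*x²)
(n(-37) + 32118)/(-3412 + 48533) = ((148 + 3*(-37)²) + 32118)/(-3412 + 48533) = ((148 + 3*1369) + 32118)/45121 = ((148 + 4107) + 32118)*(1/45121) = (4255 + 32118)*(1/45121) = 36373*(1/45121) = 36373/45121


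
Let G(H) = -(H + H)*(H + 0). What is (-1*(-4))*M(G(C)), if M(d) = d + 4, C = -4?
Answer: -112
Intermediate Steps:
G(H) = -2*H² (G(H) = -2*H*H = -2*H²)
M(d) = 4 + d
(-1*(-4))*M(G(C)) = (-1*(-4))*(4 - 2*(-4)²) = 4*(4 - 2*16) = 4*(4 - 32) = 4*(-28) = -112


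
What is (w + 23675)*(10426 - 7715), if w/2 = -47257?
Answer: -192044529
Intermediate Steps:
w = -94514 (w = 2*(-47257) = -94514)
(w + 23675)*(10426 - 7715) = (-94514 + 23675)*(10426 - 7715) = -70839*2711 = -192044529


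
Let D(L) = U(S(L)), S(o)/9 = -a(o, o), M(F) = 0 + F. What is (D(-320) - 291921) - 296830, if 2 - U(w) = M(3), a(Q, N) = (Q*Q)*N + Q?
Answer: -588752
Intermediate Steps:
a(Q, N) = Q + N*Q² (a(Q, N) = Q²*N + Q = N*Q² + Q = Q + N*Q²)
M(F) = F
S(o) = -9*o*(1 + o²) (S(o) = 9*(-o*(1 + o*o)) = 9*(-o*(1 + o²)) = -9*o*(1 + o²))
U(w) = -1 (U(w) = 2 - 1*3 = 2 - 3 = -1)
D(L) = -1
(D(-320) - 291921) - 296830 = (-1 - 291921) - 296830 = -291922 - 296830 = -588752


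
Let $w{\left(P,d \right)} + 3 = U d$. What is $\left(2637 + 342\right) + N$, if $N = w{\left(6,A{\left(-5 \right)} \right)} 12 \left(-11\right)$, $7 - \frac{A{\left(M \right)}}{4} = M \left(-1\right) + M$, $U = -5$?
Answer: $21855$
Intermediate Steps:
$A{\left(M \right)} = 28$ ($A{\left(M \right)} = 28 - 4 \left(M \left(-1\right) + M\right) = 28 - 4 \left(- M + M\right) = 28 - 0 = 28 + 0 = 28$)
$w{\left(P,d \right)} = -3 - 5 d$
$N = 18876$ ($N = \left(-3 - 140\right) 12 \left(-11\right) = \left(-143\right) 12 \left(-11\right) = \left(-1716\right) \left(-11\right) = 18876$)
$\left(2637 + 342\right) + N = \left(2637 + 342\right) + 18876 = 2979 + 18876 = 21855$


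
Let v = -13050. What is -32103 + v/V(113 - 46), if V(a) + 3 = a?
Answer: -1033821/32 ≈ -32307.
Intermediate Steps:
V(a) = -3 + a
-32103 + v/V(113 - 46) = -32103 - 13050/(-3 + (113 - 46)) = -32103 - 13050/(-3 + 67) = -32103 - 13050/64 = -32103 - 13050*1/64 = -32103 - 6525/32 = -1033821/32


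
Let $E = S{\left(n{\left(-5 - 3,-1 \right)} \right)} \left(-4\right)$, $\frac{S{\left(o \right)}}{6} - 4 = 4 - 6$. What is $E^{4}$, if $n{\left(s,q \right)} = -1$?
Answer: $5308416$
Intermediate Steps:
$S{\left(o \right)} = 12$ ($S{\left(o \right)} = 24 + 6 \left(4 - 6\right) = 24 + 6 \left(-2\right) = 24 - 12 = 12$)
$E = -48$ ($E = 12 \left(-4\right) = -48$)
$E^{4} = \left(-48\right)^{4} = 5308416$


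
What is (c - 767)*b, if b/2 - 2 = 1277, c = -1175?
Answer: -4967636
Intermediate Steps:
b = 2558 (b = 4 + 2*1277 = 4 + 2554 = 2558)
(c - 767)*b = (-1175 - 767)*2558 = -1942*2558 = -4967636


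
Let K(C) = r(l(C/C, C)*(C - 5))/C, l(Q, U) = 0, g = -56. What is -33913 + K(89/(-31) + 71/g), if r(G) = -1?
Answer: -243663169/7185 ≈ -33913.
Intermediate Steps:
K(C) = -1/C
-33913 + K(89/(-31) + 71/g) = -33913 - 1/(89/(-31) + 71/(-56)) = -33913 - 1/(89*(-1/31) + 71*(-1/56)) = -33913 - 1/(-89/31 - 71/56) = -33913 - 1/(-7185/1736) = -33913 - 1*(-1736/7185) = -33913 + 1736/7185 = -243663169/7185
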